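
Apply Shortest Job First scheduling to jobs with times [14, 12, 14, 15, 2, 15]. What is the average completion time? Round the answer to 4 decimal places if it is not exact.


SJF order (ascending): [2, 12, 14, 14, 15, 15]
Completion times:
  Job 1: burst=2, C=2
  Job 2: burst=12, C=14
  Job 3: burst=14, C=28
  Job 4: burst=14, C=42
  Job 5: burst=15, C=57
  Job 6: burst=15, C=72
Average completion = 215/6 = 35.8333

35.8333


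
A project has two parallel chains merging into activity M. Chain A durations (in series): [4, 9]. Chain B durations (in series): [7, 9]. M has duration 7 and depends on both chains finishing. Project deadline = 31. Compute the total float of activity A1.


Forward pass: ES(A1) = sum of predecessors on chain A = 0
EF = ES + duration = 0 + 4 = 4
Backward pass: LF(M) = deadline = 31; LS(M) = 31 - 7 = 24
LF(A1) = LS(M) - sum(successors on chain A) = 24 - 9 = 15
LS = LF - duration = 15 - 4 = 11
Total float = LS - ES = 11 - 0 = 11

11


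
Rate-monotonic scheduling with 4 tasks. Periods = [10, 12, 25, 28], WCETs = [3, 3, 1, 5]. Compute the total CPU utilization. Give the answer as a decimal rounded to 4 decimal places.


Compute individual utilizations (exact fractions):
  Task 1: C/T = 3/10 (approx. 0.3)
  Task 2: C/T = 3/12 = 1/4 (approx. 0.25)
  Task 3: C/T = 1/25 (approx. 0.04)
  Task 4: C/T = 5/28 (approx. 0.1786)
Total utilization U = 3/10 + 1/4 + 1/25 + 5/28 = 269/350
Rounded to 4 decimal places: U = 0.7686
RM (Liu & Layland) bound for 4 tasks = 0.756828; compare with U = 269/350 (approx. 0.768571)
bound < U <= 1, so the RM sufficient condition is not met (inconclusive; an exact test such as response-time analysis is needed).

0.7686


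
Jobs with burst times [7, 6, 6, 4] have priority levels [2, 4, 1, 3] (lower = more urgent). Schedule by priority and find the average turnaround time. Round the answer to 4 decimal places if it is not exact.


Sort by priority (ascending = highest first):
Order: [(1, 6), (2, 7), (3, 4), (4, 6)]
Completion times:
  Priority 1, burst=6, C=6
  Priority 2, burst=7, C=13
  Priority 3, burst=4, C=17
  Priority 4, burst=6, C=23
Average turnaround = 59/4 = 14.75

14.75


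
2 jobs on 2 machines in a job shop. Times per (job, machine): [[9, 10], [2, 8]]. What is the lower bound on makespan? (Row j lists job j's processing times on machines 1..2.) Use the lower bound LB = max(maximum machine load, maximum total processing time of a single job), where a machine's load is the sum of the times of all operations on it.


Machine loads:
  Machine 1: 9 + 2 = 11
  Machine 2: 10 + 8 = 18
Max machine load = 18
Job totals:
  Job 1: 19
  Job 2: 10
Max job total = 19
Lower bound = max(18, 19) = 19

19


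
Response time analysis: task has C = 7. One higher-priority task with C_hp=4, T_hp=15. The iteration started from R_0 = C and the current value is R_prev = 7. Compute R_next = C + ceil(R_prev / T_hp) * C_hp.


R_next = C + ceil(R_prev / T_hp) * C_hp
ceil(7 / 15) = ceil(0.4667) = 1
Interference = 1 * 4 = 4
R_next = 7 + 4 = 11

11


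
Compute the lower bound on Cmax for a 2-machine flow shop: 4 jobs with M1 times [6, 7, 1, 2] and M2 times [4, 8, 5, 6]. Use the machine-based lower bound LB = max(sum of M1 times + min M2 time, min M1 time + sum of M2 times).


LB1 = sum(M1 times) + min(M2 times) = 16 + 4 = 20
LB2 = min(M1 times) + sum(M2 times) = 1 + 23 = 24
Lower bound = max(LB1, LB2) = max(20, 24) = 24

24


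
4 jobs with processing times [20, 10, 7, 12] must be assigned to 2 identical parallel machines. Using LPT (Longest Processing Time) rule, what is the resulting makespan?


Sort jobs in decreasing order (LPT): [20, 12, 10, 7]
Assign each job to the least loaded machine:
  Machine 1: jobs [20, 7], load = 27
  Machine 2: jobs [12, 10], load = 22
Makespan = max load = 27

27


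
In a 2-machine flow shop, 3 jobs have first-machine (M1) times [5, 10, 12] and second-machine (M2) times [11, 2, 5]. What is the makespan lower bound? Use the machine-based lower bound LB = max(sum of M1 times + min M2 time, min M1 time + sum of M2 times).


LB1 = sum(M1 times) + min(M2 times) = 27 + 2 = 29
LB2 = min(M1 times) + sum(M2 times) = 5 + 18 = 23
Lower bound = max(LB1, LB2) = max(29, 23) = 29

29


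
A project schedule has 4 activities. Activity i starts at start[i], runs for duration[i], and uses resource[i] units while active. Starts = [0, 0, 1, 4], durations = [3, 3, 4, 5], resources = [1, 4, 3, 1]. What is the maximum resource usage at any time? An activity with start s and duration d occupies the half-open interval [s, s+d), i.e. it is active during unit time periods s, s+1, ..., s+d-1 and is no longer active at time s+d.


Each activity i is active on [start_i, start_i + duration_i).
Compute total resource usage per time slot:
  t=0: active resources = [1, 4], total = 5
  t=1: active resources = [1, 4, 3], total = 8
  t=2: active resources = [1, 4, 3], total = 8
  t=3: active resources = [3], total = 3
  t=4: active resources = [3, 1], total = 4
  t=5: active resources = [1], total = 1
  t=6: active resources = [1], total = 1
  t=7: active resources = [1], total = 1
  t=8: active resources = [1], total = 1
Peak resource demand = 8

8


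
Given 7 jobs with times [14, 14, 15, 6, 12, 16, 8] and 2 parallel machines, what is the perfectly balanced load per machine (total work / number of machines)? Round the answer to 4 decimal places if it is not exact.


Total processing time = 14 + 14 + 15 + 6 + 12 + 16 + 8 = 85
Number of machines = 2
Ideal balanced load = 85 / 2 = 42.5

42.5


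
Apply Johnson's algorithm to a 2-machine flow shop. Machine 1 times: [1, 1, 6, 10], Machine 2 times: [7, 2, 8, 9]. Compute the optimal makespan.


Apply Johnson's rule:
  Group 1 (a <= b): [(1, 1, 7), (2, 1, 2), (3, 6, 8)]
  Group 2 (a > b): [(4, 10, 9)]
Optimal job order: [1, 2, 3, 4]
Schedule:
  Job 1: M1 done at 1, M2 done at 8
  Job 2: M1 done at 2, M2 done at 10
  Job 3: M1 done at 8, M2 done at 18
  Job 4: M1 done at 18, M2 done at 27
Makespan = 27

27


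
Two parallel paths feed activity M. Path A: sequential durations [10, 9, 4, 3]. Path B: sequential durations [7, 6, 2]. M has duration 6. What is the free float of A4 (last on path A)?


ES(A4) = sum of predecessors on chain A = 23
EF(A4) = ES + duration = 23 + 3 = 26
Successor of A4 is M. ES(M) = max(sum(A), sum(B)) = max(26, 15) = 26
Free float = ES(successor) - EF(current) = 26 - 26 = 0

0


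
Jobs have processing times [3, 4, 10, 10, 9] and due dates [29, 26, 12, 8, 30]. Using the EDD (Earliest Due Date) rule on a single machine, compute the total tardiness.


Sort by due date (EDD order): [(10, 8), (10, 12), (4, 26), (3, 29), (9, 30)]
Compute completion times and tardiness:
  Job 1: p=10, d=8, C=10, tardiness=max(0,10-8)=2
  Job 2: p=10, d=12, C=20, tardiness=max(0,20-12)=8
  Job 3: p=4, d=26, C=24, tardiness=max(0,24-26)=0
  Job 4: p=3, d=29, C=27, tardiness=max(0,27-29)=0
  Job 5: p=9, d=30, C=36, tardiness=max(0,36-30)=6
Total tardiness = 16

16


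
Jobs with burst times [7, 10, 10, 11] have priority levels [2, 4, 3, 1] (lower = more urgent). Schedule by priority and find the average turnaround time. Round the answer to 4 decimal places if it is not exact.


Sort by priority (ascending = highest first):
Order: [(1, 11), (2, 7), (3, 10), (4, 10)]
Completion times:
  Priority 1, burst=11, C=11
  Priority 2, burst=7, C=18
  Priority 3, burst=10, C=28
  Priority 4, burst=10, C=38
Average turnaround = 95/4 = 23.75

23.75


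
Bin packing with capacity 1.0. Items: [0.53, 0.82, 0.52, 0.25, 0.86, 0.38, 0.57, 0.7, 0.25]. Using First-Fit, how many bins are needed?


Place items sequentially using First-Fit:
  Item 0.53 -> new Bin 1
  Item 0.82 -> new Bin 2
  Item 0.52 -> new Bin 3
  Item 0.25 -> Bin 1 (now 0.78)
  Item 0.86 -> new Bin 4
  Item 0.38 -> Bin 3 (now 0.9)
  Item 0.57 -> new Bin 5
  Item 0.7 -> new Bin 6
  Item 0.25 -> Bin 5 (now 0.82)
Total bins used = 6

6


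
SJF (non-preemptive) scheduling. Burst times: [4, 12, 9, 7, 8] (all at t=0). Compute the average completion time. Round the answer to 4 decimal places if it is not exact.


SJF order (ascending): [4, 7, 8, 9, 12]
Completion times:
  Job 1: burst=4, C=4
  Job 2: burst=7, C=11
  Job 3: burst=8, C=19
  Job 4: burst=9, C=28
  Job 5: burst=12, C=40
Average completion = 102/5 = 20.4

20.4


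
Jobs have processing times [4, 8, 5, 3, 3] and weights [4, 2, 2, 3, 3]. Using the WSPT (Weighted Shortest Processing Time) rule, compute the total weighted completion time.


Compute p/w ratios and sort ascending (WSPT): [(4, 4), (3, 3), (3, 3), (5, 2), (8, 2)]
Compute weighted completion times:
  Job (p=4,w=4): C=4, w*C=4*4=16
  Job (p=3,w=3): C=7, w*C=3*7=21
  Job (p=3,w=3): C=10, w*C=3*10=30
  Job (p=5,w=2): C=15, w*C=2*15=30
  Job (p=8,w=2): C=23, w*C=2*23=46
Total weighted completion time = 143

143


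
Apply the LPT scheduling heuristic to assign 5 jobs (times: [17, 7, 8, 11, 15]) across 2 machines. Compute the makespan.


Sort jobs in decreasing order (LPT): [17, 15, 11, 8, 7]
Assign each job to the least loaded machine:
  Machine 1: jobs [17, 8, 7], load = 32
  Machine 2: jobs [15, 11], load = 26
Makespan = max load = 32

32


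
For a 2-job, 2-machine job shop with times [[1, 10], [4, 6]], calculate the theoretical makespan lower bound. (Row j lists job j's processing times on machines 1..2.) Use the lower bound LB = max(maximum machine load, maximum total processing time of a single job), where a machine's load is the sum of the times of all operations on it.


Machine loads:
  Machine 1: 1 + 4 = 5
  Machine 2: 10 + 6 = 16
Max machine load = 16
Job totals:
  Job 1: 11
  Job 2: 10
Max job total = 11
Lower bound = max(16, 11) = 16

16


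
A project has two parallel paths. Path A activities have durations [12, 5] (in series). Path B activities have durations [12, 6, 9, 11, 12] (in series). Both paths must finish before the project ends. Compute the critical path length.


Path A total = 12 + 5 = 17
Path B total = 12 + 6 + 9 + 11 + 12 = 50
Critical path = longest path = max(17, 50) = 50

50


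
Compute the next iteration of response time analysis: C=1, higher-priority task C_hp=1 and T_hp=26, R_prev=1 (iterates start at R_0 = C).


R_next = C + ceil(R_prev / T_hp) * C_hp
ceil(1 / 26) = ceil(0.0385) = 1
Interference = 1 * 1 = 1
R_next = 1 + 1 = 2

2


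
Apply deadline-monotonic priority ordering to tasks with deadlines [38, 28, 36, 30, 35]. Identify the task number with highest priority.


Sort tasks by relative deadline (ascending):
  Task 2: deadline = 28
  Task 4: deadline = 30
  Task 5: deadline = 35
  Task 3: deadline = 36
  Task 1: deadline = 38
Priority order (highest first): [2, 4, 5, 3, 1]
Highest priority task = 2

2


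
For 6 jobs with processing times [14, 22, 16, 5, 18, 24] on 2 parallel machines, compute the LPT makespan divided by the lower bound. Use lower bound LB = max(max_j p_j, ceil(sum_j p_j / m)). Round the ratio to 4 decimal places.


LPT order: [24, 22, 18, 16, 14, 5]
Machine loads after assignment: [54, 45]
LPT makespan = 54
Lower bound = max(max_job, ceil(total/2)) = max(24, 50) = 50
Ratio = 54 / 50 = 1.08

1.08


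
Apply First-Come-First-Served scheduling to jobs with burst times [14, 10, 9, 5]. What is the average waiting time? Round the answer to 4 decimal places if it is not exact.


FCFS order (as given): [14, 10, 9, 5]
Waiting times:
  Job 1: wait = 0
  Job 2: wait = 14
  Job 3: wait = 24
  Job 4: wait = 33
Sum of waiting times = 71
Average waiting time = 71/4 = 17.75

17.75


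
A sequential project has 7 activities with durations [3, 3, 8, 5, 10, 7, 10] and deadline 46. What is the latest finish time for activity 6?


LF(activity 6) = deadline - sum of successor durations
Successors: activities 7 through 7 with durations [10]
Sum of successor durations = 10
LF = 46 - 10 = 36

36


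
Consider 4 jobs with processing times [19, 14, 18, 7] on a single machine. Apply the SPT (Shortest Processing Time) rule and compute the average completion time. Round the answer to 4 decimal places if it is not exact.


Sort jobs by processing time (SPT order): [7, 14, 18, 19]
Compute completion times sequentially:
  Job 1: processing = 7, completes at 7
  Job 2: processing = 14, completes at 21
  Job 3: processing = 18, completes at 39
  Job 4: processing = 19, completes at 58
Sum of completion times = 125
Average completion time = 125/4 = 31.25

31.25


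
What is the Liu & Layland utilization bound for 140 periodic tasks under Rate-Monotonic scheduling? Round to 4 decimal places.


Compute 2^(1/140) = 1.0049633280
Subtract 1: 1.0049633280 - 1 = 0.0049633280
Multiply by n: 140 * 0.0049633280 = 0.6948659200
Round to 4 dp: 0.6949

0.6949


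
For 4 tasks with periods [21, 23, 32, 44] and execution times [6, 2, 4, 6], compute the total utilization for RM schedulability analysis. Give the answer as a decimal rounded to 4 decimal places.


Compute individual utilizations (exact fractions):
  Task 1: C/T = 6/21 = 2/7 (approx. 0.2857)
  Task 2: C/T = 2/23 (approx. 0.087)
  Task 3: C/T = 4/32 = 1/8 (approx. 0.125)
  Task 4: C/T = 6/44 = 3/22 (approx. 0.1364)
Total utilization U = 2/7 + 2/23 + 1/8 + 3/22 = 8983/14168
Rounded to 4 decimal places: U = 0.6340
RM (Liu & Layland) bound for 4 tasks = 0.756828; compare with U = 8983/14168 (approx. 0.634034)
U <= bound, so schedulable by RM sufficient condition.

0.6340


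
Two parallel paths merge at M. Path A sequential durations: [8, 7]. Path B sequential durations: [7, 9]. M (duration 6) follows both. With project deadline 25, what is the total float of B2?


Forward pass: ES(B2) = sum of predecessors on chain B = 7
EF = ES + duration = 7 + 9 = 16
Backward pass: LF(M) = deadline = 25; LS(M) = 25 - 6 = 19
LF(B2) = LS(M) - sum(successors on chain B) = 19 - 0 = 19
LS = LF - duration = 19 - 9 = 10
Total float = LS - ES = 10 - 7 = 3

3


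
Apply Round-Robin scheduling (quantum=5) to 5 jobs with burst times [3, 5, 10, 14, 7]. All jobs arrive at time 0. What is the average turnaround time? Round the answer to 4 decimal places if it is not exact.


Time quantum = 5
Execution trace:
  J1 runs 3 units, time = 3
  J2 runs 5 units, time = 8
  J3 runs 5 units, time = 13
  J4 runs 5 units, time = 18
  J5 runs 5 units, time = 23
  J3 runs 5 units, time = 28
  J4 runs 5 units, time = 33
  J5 runs 2 units, time = 35
  J4 runs 4 units, time = 39
Finish times: [3, 8, 28, 39, 35]
Average turnaround = 113/5 = 22.6

22.6


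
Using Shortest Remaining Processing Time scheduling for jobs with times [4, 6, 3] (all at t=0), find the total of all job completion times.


Since all jobs arrive at t=0, SRPT equals SPT ordering.
SPT order: [3, 4, 6]
Completion times:
  Job 1: p=3, C=3
  Job 2: p=4, C=7
  Job 3: p=6, C=13
Total completion time = 3 + 7 + 13 = 23

23


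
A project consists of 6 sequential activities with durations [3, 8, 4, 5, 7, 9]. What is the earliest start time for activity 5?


Activity 5 starts after activities 1 through 4 complete.
Predecessor durations: [3, 8, 4, 5]
ES = 3 + 8 + 4 + 5 = 20

20


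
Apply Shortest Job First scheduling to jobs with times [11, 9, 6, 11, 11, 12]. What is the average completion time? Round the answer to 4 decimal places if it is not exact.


SJF order (ascending): [6, 9, 11, 11, 11, 12]
Completion times:
  Job 1: burst=6, C=6
  Job 2: burst=9, C=15
  Job 3: burst=11, C=26
  Job 4: burst=11, C=37
  Job 5: burst=11, C=48
  Job 6: burst=12, C=60
Average completion = 192/6 = 32.0

32.0


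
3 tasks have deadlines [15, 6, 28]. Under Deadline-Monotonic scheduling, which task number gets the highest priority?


Sort tasks by relative deadline (ascending):
  Task 2: deadline = 6
  Task 1: deadline = 15
  Task 3: deadline = 28
Priority order (highest first): [2, 1, 3]
Highest priority task = 2

2


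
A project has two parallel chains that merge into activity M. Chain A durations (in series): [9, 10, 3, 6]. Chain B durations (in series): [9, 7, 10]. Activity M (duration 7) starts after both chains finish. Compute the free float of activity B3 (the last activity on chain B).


ES(B3) = sum of predecessors on chain B = 16
EF(B3) = ES + duration = 16 + 10 = 26
Successor of B3 is M. ES(M) = max(sum(A), sum(B)) = max(28, 26) = 28
Free float = ES(successor) - EF(current) = 28 - 26 = 2

2


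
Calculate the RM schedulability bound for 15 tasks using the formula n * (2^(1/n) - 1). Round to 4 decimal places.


Compute 2^(1/15) = 1.0472941228
Subtract 1: 1.0472941228 - 1 = 0.0472941228
Multiply by n: 15 * 0.0472941228 = 0.7094118420
Round to 4 dp: 0.7094

0.7094


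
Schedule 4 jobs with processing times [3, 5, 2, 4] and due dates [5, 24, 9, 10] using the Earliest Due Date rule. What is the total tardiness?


Sort by due date (EDD order): [(3, 5), (2, 9), (4, 10), (5, 24)]
Compute completion times and tardiness:
  Job 1: p=3, d=5, C=3, tardiness=max(0,3-5)=0
  Job 2: p=2, d=9, C=5, tardiness=max(0,5-9)=0
  Job 3: p=4, d=10, C=9, tardiness=max(0,9-10)=0
  Job 4: p=5, d=24, C=14, tardiness=max(0,14-24)=0
Total tardiness = 0

0


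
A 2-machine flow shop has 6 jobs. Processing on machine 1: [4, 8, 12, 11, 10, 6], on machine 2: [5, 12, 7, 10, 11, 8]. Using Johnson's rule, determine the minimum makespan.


Apply Johnson's rule:
  Group 1 (a <= b): [(1, 4, 5), (6, 6, 8), (2, 8, 12), (5, 10, 11)]
  Group 2 (a > b): [(4, 11, 10), (3, 12, 7)]
Optimal job order: [1, 6, 2, 5, 4, 3]
Schedule:
  Job 1: M1 done at 4, M2 done at 9
  Job 6: M1 done at 10, M2 done at 18
  Job 2: M1 done at 18, M2 done at 30
  Job 5: M1 done at 28, M2 done at 41
  Job 4: M1 done at 39, M2 done at 51
  Job 3: M1 done at 51, M2 done at 58
Makespan = 58

58


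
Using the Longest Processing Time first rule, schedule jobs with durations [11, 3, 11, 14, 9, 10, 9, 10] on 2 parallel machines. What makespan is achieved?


Sort jobs in decreasing order (LPT): [14, 11, 11, 10, 10, 9, 9, 3]
Assign each job to the least loaded machine:
  Machine 1: jobs [14, 10, 9, 3], load = 36
  Machine 2: jobs [11, 11, 10, 9], load = 41
Makespan = max load = 41

41


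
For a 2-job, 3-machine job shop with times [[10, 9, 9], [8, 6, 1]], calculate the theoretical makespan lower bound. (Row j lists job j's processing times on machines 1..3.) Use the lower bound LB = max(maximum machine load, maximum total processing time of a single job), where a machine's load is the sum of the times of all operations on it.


Machine loads:
  Machine 1: 10 + 8 = 18
  Machine 2: 9 + 6 = 15
  Machine 3: 9 + 1 = 10
Max machine load = 18
Job totals:
  Job 1: 28
  Job 2: 15
Max job total = 28
Lower bound = max(18, 28) = 28

28


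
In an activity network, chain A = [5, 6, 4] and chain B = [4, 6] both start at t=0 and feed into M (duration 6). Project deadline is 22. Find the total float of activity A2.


Forward pass: ES(A2) = sum of predecessors on chain A = 5
EF = ES + duration = 5 + 6 = 11
Backward pass: LF(M) = deadline = 22; LS(M) = 22 - 6 = 16
LF(A2) = LS(M) - sum(successors on chain A) = 16 - 4 = 12
LS = LF - duration = 12 - 6 = 6
Total float = LS - ES = 6 - 5 = 1

1


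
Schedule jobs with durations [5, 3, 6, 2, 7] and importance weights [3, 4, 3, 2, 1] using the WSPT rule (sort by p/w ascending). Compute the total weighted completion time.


Compute p/w ratios and sort ascending (WSPT): [(3, 4), (2, 2), (5, 3), (6, 3), (7, 1)]
Compute weighted completion times:
  Job (p=3,w=4): C=3, w*C=4*3=12
  Job (p=2,w=2): C=5, w*C=2*5=10
  Job (p=5,w=3): C=10, w*C=3*10=30
  Job (p=6,w=3): C=16, w*C=3*16=48
  Job (p=7,w=1): C=23, w*C=1*23=23
Total weighted completion time = 123

123


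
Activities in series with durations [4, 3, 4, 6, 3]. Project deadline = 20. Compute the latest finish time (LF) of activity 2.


LF(activity 2) = deadline - sum of successor durations
Successors: activities 3 through 5 with durations [4, 6, 3]
Sum of successor durations = 13
LF = 20 - 13 = 7

7


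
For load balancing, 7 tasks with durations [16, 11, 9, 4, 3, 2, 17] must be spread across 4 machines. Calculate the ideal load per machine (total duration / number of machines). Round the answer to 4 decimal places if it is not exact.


Total processing time = 16 + 11 + 9 + 4 + 3 + 2 + 17 = 62
Number of machines = 4
Ideal balanced load = 62 / 4 = 15.5

15.5


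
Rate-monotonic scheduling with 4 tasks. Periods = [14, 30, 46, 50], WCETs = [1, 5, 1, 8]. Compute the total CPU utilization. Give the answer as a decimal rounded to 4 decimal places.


Compute individual utilizations (exact fractions):
  Task 1: C/T = 1/14 (approx. 0.0714)
  Task 2: C/T = 5/30 = 1/6 (approx. 0.1667)
  Task 3: C/T = 1/46 (approx. 0.0217)
  Task 4: C/T = 8/50 = 4/25 (approx. 0.16)
Total utilization U = 1/14 + 1/6 + 1/46 + 4/25 = 10139/24150
Rounded to 4 decimal places: U = 0.4198
RM (Liu & Layland) bound for 4 tasks = 0.756828; compare with U = 10139/24150 (approx. 0.419834)
U <= bound, so schedulable by RM sufficient condition.

0.4198


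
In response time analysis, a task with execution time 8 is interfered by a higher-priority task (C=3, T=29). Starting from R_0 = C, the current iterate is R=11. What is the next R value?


R_next = C + ceil(R_prev / T_hp) * C_hp
ceil(11 / 29) = ceil(0.3793) = 1
Interference = 1 * 3 = 3
R_next = 8 + 3 = 11
R_next = R_prev, so the iteration has converged (response time = 11).

11


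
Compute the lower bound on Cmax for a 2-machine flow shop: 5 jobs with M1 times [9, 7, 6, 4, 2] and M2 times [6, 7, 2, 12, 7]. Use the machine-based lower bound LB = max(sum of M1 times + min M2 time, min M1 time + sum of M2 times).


LB1 = sum(M1 times) + min(M2 times) = 28 + 2 = 30
LB2 = min(M1 times) + sum(M2 times) = 2 + 34 = 36
Lower bound = max(LB1, LB2) = max(30, 36) = 36

36


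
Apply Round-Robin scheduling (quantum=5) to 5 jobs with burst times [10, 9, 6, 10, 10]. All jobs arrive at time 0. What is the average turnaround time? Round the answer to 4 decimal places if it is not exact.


Time quantum = 5
Execution trace:
  J1 runs 5 units, time = 5
  J2 runs 5 units, time = 10
  J3 runs 5 units, time = 15
  J4 runs 5 units, time = 20
  J5 runs 5 units, time = 25
  J1 runs 5 units, time = 30
  J2 runs 4 units, time = 34
  J3 runs 1 units, time = 35
  J4 runs 5 units, time = 40
  J5 runs 5 units, time = 45
Finish times: [30, 34, 35, 40, 45]
Average turnaround = 184/5 = 36.8

36.8


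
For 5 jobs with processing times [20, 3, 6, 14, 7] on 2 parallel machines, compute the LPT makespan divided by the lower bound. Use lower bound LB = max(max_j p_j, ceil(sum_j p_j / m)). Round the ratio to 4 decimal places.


LPT order: [20, 14, 7, 6, 3]
Machine loads after assignment: [26, 24]
LPT makespan = 26
Lower bound = max(max_job, ceil(total/2)) = max(20, 25) = 25
Ratio = 26 / 25 = 1.04

1.04


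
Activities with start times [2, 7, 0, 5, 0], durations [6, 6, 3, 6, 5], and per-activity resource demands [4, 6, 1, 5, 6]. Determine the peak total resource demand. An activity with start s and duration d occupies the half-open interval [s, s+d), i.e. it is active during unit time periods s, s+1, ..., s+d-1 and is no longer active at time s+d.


Each activity i is active on [start_i, start_i + duration_i).
Compute total resource usage per time slot:
  t=0: active resources = [1, 6], total = 7
  t=1: active resources = [1, 6], total = 7
  t=2: active resources = [4, 1, 6], total = 11
  t=3: active resources = [4, 6], total = 10
  t=4: active resources = [4, 6], total = 10
  t=5: active resources = [4, 5], total = 9
  t=6: active resources = [4, 5], total = 9
  t=7: active resources = [4, 6, 5], total = 15
  t=8: active resources = [6, 5], total = 11
  t=9: active resources = [6, 5], total = 11
  t=10: active resources = [6, 5], total = 11
  t=11: active resources = [6], total = 6
  t=12: active resources = [6], total = 6
Peak resource demand = 15

15


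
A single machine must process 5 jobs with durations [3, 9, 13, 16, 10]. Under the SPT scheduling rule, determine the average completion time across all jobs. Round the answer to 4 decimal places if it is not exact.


Sort jobs by processing time (SPT order): [3, 9, 10, 13, 16]
Compute completion times sequentially:
  Job 1: processing = 3, completes at 3
  Job 2: processing = 9, completes at 12
  Job 3: processing = 10, completes at 22
  Job 4: processing = 13, completes at 35
  Job 5: processing = 16, completes at 51
Sum of completion times = 123
Average completion time = 123/5 = 24.6

24.6


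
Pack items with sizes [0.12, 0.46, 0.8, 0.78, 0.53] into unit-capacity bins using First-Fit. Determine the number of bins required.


Place items sequentially using First-Fit:
  Item 0.12 -> new Bin 1
  Item 0.46 -> Bin 1 (now 0.58)
  Item 0.8 -> new Bin 2
  Item 0.78 -> new Bin 3
  Item 0.53 -> new Bin 4
Total bins used = 4

4


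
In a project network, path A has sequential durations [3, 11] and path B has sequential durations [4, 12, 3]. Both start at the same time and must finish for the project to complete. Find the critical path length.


Path A total = 3 + 11 = 14
Path B total = 4 + 12 + 3 = 19
Critical path = longest path = max(14, 19) = 19

19


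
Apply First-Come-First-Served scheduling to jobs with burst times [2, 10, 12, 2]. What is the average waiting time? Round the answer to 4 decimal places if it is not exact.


FCFS order (as given): [2, 10, 12, 2]
Waiting times:
  Job 1: wait = 0
  Job 2: wait = 2
  Job 3: wait = 12
  Job 4: wait = 24
Sum of waiting times = 38
Average waiting time = 38/4 = 9.5

9.5


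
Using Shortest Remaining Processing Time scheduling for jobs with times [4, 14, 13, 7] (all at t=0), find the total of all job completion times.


Since all jobs arrive at t=0, SRPT equals SPT ordering.
SPT order: [4, 7, 13, 14]
Completion times:
  Job 1: p=4, C=4
  Job 2: p=7, C=11
  Job 3: p=13, C=24
  Job 4: p=14, C=38
Total completion time = 4 + 11 + 24 + 38 = 77

77


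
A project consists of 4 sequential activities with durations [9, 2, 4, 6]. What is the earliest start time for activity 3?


Activity 3 starts after activities 1 through 2 complete.
Predecessor durations: [9, 2]
ES = 9 + 2 = 11

11


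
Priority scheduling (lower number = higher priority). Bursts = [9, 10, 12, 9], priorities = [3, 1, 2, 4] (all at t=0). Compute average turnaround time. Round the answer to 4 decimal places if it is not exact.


Sort by priority (ascending = highest first):
Order: [(1, 10), (2, 12), (3, 9), (4, 9)]
Completion times:
  Priority 1, burst=10, C=10
  Priority 2, burst=12, C=22
  Priority 3, burst=9, C=31
  Priority 4, burst=9, C=40
Average turnaround = 103/4 = 25.75

25.75


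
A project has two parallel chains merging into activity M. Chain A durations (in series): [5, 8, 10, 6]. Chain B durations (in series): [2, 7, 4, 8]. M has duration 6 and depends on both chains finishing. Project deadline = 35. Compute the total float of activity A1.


Forward pass: ES(A1) = sum of predecessors on chain A = 0
EF = ES + duration = 0 + 5 = 5
Backward pass: LF(M) = deadline = 35; LS(M) = 35 - 6 = 29
LF(A1) = LS(M) - sum(successors on chain A) = 29 - 24 = 5
LS = LF - duration = 5 - 5 = 0
Total float = LS - ES = 0 - 0 = 0

0


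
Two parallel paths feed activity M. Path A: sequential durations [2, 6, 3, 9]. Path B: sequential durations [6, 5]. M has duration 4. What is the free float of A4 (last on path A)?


ES(A4) = sum of predecessors on chain A = 11
EF(A4) = ES + duration = 11 + 9 = 20
Successor of A4 is M. ES(M) = max(sum(A), sum(B)) = max(20, 11) = 20
Free float = ES(successor) - EF(current) = 20 - 20 = 0

0


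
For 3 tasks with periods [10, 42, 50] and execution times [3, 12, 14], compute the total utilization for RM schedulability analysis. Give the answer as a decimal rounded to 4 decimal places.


Compute individual utilizations (exact fractions):
  Task 1: C/T = 3/10 (approx. 0.3)
  Task 2: C/T = 12/42 = 2/7 (approx. 0.2857)
  Task 3: C/T = 14/50 = 7/25 (approx. 0.28)
Total utilization U = 3/10 + 2/7 + 7/25 = 303/350
Rounded to 4 decimal places: U = 0.8657
RM (Liu & Layland) bound for 3 tasks = 0.779763; compare with U = 303/350 (approx. 0.865714)
bound < U <= 1, so the RM sufficient condition is not met (inconclusive; an exact test such as response-time analysis is needed).

0.8657


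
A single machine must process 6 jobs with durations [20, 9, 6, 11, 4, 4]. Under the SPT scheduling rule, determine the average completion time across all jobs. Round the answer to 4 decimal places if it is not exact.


Sort jobs by processing time (SPT order): [4, 4, 6, 9, 11, 20]
Compute completion times sequentially:
  Job 1: processing = 4, completes at 4
  Job 2: processing = 4, completes at 8
  Job 3: processing = 6, completes at 14
  Job 4: processing = 9, completes at 23
  Job 5: processing = 11, completes at 34
  Job 6: processing = 20, completes at 54
Sum of completion times = 137
Average completion time = 137/6 = 22.8333

22.8333


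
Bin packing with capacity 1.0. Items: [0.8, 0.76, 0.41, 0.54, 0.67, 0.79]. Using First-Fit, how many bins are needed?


Place items sequentially using First-Fit:
  Item 0.8 -> new Bin 1
  Item 0.76 -> new Bin 2
  Item 0.41 -> new Bin 3
  Item 0.54 -> Bin 3 (now 0.95)
  Item 0.67 -> new Bin 4
  Item 0.79 -> new Bin 5
Total bins used = 5

5


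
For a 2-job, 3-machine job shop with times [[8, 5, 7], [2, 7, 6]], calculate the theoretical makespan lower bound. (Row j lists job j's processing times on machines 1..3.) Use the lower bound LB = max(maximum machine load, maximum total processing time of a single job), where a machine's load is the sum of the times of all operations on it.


Machine loads:
  Machine 1: 8 + 2 = 10
  Machine 2: 5 + 7 = 12
  Machine 3: 7 + 6 = 13
Max machine load = 13
Job totals:
  Job 1: 20
  Job 2: 15
Max job total = 20
Lower bound = max(13, 20) = 20

20


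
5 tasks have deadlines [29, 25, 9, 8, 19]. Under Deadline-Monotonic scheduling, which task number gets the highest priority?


Sort tasks by relative deadline (ascending):
  Task 4: deadline = 8
  Task 3: deadline = 9
  Task 5: deadline = 19
  Task 2: deadline = 25
  Task 1: deadline = 29
Priority order (highest first): [4, 3, 5, 2, 1]
Highest priority task = 4

4


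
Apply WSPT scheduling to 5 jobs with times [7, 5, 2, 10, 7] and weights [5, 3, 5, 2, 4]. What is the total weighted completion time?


Compute p/w ratios and sort ascending (WSPT): [(2, 5), (7, 5), (5, 3), (7, 4), (10, 2)]
Compute weighted completion times:
  Job (p=2,w=5): C=2, w*C=5*2=10
  Job (p=7,w=5): C=9, w*C=5*9=45
  Job (p=5,w=3): C=14, w*C=3*14=42
  Job (p=7,w=4): C=21, w*C=4*21=84
  Job (p=10,w=2): C=31, w*C=2*31=62
Total weighted completion time = 243

243


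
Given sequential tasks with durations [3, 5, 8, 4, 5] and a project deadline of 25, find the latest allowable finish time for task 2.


LF(activity 2) = deadline - sum of successor durations
Successors: activities 3 through 5 with durations [8, 4, 5]
Sum of successor durations = 17
LF = 25 - 17 = 8

8


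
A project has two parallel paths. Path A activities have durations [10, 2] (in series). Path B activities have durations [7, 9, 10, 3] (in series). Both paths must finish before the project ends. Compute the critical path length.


Path A total = 10 + 2 = 12
Path B total = 7 + 9 + 10 + 3 = 29
Critical path = longest path = max(12, 29) = 29

29


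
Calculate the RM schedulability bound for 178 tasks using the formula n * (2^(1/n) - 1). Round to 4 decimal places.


Compute 2^(1/178) = 1.0039016771
Subtract 1: 1.0039016771 - 1 = 0.0039016771
Multiply by n: 178 * 0.0039016771 = 0.6944985238
Round to 4 dp: 0.6945

0.6945


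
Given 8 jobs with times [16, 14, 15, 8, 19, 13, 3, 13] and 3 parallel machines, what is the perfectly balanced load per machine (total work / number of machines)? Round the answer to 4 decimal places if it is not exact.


Total processing time = 16 + 14 + 15 + 8 + 19 + 13 + 3 + 13 = 101
Number of machines = 3
Ideal balanced load = 101 / 3 = 33.6667

33.6667


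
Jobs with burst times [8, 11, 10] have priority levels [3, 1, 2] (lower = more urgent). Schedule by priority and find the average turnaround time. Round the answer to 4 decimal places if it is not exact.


Sort by priority (ascending = highest first):
Order: [(1, 11), (2, 10), (3, 8)]
Completion times:
  Priority 1, burst=11, C=11
  Priority 2, burst=10, C=21
  Priority 3, burst=8, C=29
Average turnaround = 61/3 = 20.3333

20.3333


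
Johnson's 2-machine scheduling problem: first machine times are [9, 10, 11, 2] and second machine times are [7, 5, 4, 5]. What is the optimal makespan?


Apply Johnson's rule:
  Group 1 (a <= b): [(4, 2, 5)]
  Group 2 (a > b): [(1, 9, 7), (2, 10, 5), (3, 11, 4)]
Optimal job order: [4, 1, 2, 3]
Schedule:
  Job 4: M1 done at 2, M2 done at 7
  Job 1: M1 done at 11, M2 done at 18
  Job 2: M1 done at 21, M2 done at 26
  Job 3: M1 done at 32, M2 done at 36
Makespan = 36

36


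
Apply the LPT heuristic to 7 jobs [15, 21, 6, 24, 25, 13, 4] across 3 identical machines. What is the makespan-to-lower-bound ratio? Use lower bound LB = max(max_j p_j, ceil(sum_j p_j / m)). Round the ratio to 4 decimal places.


LPT order: [25, 24, 21, 15, 13, 6, 4]
Machine loads after assignment: [35, 37, 36]
LPT makespan = 37
Lower bound = max(max_job, ceil(total/3)) = max(25, 36) = 36
Ratio = 37 / 36 = 1.0278

1.0278


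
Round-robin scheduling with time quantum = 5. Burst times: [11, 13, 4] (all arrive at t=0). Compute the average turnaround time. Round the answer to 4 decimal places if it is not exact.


Time quantum = 5
Execution trace:
  J1 runs 5 units, time = 5
  J2 runs 5 units, time = 10
  J3 runs 4 units, time = 14
  J1 runs 5 units, time = 19
  J2 runs 5 units, time = 24
  J1 runs 1 units, time = 25
  J2 runs 3 units, time = 28
Finish times: [25, 28, 14]
Average turnaround = 67/3 = 22.3333

22.3333


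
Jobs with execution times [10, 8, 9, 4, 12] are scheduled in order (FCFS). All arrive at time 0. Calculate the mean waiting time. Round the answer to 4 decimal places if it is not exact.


FCFS order (as given): [10, 8, 9, 4, 12]
Waiting times:
  Job 1: wait = 0
  Job 2: wait = 10
  Job 3: wait = 18
  Job 4: wait = 27
  Job 5: wait = 31
Sum of waiting times = 86
Average waiting time = 86/5 = 17.2

17.2


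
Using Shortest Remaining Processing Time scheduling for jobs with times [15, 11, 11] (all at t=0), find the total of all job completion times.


Since all jobs arrive at t=0, SRPT equals SPT ordering.
SPT order: [11, 11, 15]
Completion times:
  Job 1: p=11, C=11
  Job 2: p=11, C=22
  Job 3: p=15, C=37
Total completion time = 11 + 22 + 37 = 70

70


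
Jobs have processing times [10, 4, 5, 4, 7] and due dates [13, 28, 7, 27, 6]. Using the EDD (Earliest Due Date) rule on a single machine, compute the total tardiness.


Sort by due date (EDD order): [(7, 6), (5, 7), (10, 13), (4, 27), (4, 28)]
Compute completion times and tardiness:
  Job 1: p=7, d=6, C=7, tardiness=max(0,7-6)=1
  Job 2: p=5, d=7, C=12, tardiness=max(0,12-7)=5
  Job 3: p=10, d=13, C=22, tardiness=max(0,22-13)=9
  Job 4: p=4, d=27, C=26, tardiness=max(0,26-27)=0
  Job 5: p=4, d=28, C=30, tardiness=max(0,30-28)=2
Total tardiness = 17

17


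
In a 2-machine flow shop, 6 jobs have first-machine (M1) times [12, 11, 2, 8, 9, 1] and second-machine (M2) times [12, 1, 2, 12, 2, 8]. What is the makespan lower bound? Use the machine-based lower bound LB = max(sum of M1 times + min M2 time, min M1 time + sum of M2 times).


LB1 = sum(M1 times) + min(M2 times) = 43 + 1 = 44
LB2 = min(M1 times) + sum(M2 times) = 1 + 37 = 38
Lower bound = max(LB1, LB2) = max(44, 38) = 44

44


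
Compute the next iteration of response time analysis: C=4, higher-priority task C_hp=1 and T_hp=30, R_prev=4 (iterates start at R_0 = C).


R_next = C + ceil(R_prev / T_hp) * C_hp
ceil(4 / 30) = ceil(0.1333) = 1
Interference = 1 * 1 = 1
R_next = 4 + 1 = 5

5


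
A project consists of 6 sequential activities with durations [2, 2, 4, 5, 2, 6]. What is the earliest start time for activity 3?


Activity 3 starts after activities 1 through 2 complete.
Predecessor durations: [2, 2]
ES = 2 + 2 = 4

4


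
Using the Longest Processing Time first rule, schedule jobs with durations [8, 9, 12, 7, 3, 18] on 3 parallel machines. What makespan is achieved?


Sort jobs in decreasing order (LPT): [18, 12, 9, 8, 7, 3]
Assign each job to the least loaded machine:
  Machine 1: jobs [18], load = 18
  Machine 2: jobs [12, 7], load = 19
  Machine 3: jobs [9, 8, 3], load = 20
Makespan = max load = 20

20


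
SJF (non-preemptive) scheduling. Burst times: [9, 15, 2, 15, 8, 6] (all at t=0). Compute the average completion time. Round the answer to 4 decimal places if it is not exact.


SJF order (ascending): [2, 6, 8, 9, 15, 15]
Completion times:
  Job 1: burst=2, C=2
  Job 2: burst=6, C=8
  Job 3: burst=8, C=16
  Job 4: burst=9, C=25
  Job 5: burst=15, C=40
  Job 6: burst=15, C=55
Average completion = 146/6 = 24.3333

24.3333


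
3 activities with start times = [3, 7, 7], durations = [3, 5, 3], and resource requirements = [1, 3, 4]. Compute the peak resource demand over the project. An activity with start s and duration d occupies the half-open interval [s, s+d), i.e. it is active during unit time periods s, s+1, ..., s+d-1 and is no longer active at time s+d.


Each activity i is active on [start_i, start_i + duration_i).
Compute total resource usage per time slot:
  t=0: active resources = [], total = 0
  t=1: active resources = [], total = 0
  t=2: active resources = [], total = 0
  t=3: active resources = [1], total = 1
  t=4: active resources = [1], total = 1
  t=5: active resources = [1], total = 1
  t=6: active resources = [], total = 0
  t=7: active resources = [3, 4], total = 7
  t=8: active resources = [3, 4], total = 7
  t=9: active resources = [3, 4], total = 7
  t=10: active resources = [3], total = 3
  t=11: active resources = [3], total = 3
Peak resource demand = 7

7


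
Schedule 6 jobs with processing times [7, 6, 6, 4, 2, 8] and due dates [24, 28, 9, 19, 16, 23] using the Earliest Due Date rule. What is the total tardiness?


Sort by due date (EDD order): [(6, 9), (2, 16), (4, 19), (8, 23), (7, 24), (6, 28)]
Compute completion times and tardiness:
  Job 1: p=6, d=9, C=6, tardiness=max(0,6-9)=0
  Job 2: p=2, d=16, C=8, tardiness=max(0,8-16)=0
  Job 3: p=4, d=19, C=12, tardiness=max(0,12-19)=0
  Job 4: p=8, d=23, C=20, tardiness=max(0,20-23)=0
  Job 5: p=7, d=24, C=27, tardiness=max(0,27-24)=3
  Job 6: p=6, d=28, C=33, tardiness=max(0,33-28)=5
Total tardiness = 8

8


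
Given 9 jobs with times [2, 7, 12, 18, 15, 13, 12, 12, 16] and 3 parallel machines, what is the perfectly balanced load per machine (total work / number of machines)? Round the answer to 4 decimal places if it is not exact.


Total processing time = 2 + 7 + 12 + 18 + 15 + 13 + 12 + 12 + 16 = 107
Number of machines = 3
Ideal balanced load = 107 / 3 = 35.6667

35.6667


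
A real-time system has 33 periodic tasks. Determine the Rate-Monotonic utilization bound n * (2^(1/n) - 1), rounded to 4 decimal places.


Compute 2^(1/33) = 1.0212266063
Subtract 1: 1.0212266063 - 1 = 0.0212266063
Multiply by n: 33 * 0.0212266063 = 0.7004780079
Round to 4 dp: 0.7005

0.7005


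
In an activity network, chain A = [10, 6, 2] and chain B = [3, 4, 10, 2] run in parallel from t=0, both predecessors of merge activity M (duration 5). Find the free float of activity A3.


ES(A3) = sum of predecessors on chain A = 16
EF(A3) = ES + duration = 16 + 2 = 18
Successor of A3 is M. ES(M) = max(sum(A), sum(B)) = max(18, 19) = 19
Free float = ES(successor) - EF(current) = 19 - 18 = 1

1


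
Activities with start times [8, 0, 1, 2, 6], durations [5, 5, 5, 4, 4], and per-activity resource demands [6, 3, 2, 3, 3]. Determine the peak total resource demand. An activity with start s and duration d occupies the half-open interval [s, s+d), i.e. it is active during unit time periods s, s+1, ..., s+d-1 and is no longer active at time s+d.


Each activity i is active on [start_i, start_i + duration_i).
Compute total resource usage per time slot:
  t=0: active resources = [3], total = 3
  t=1: active resources = [3, 2], total = 5
  t=2: active resources = [3, 2, 3], total = 8
  t=3: active resources = [3, 2, 3], total = 8
  t=4: active resources = [3, 2, 3], total = 8
  t=5: active resources = [2, 3], total = 5
  t=6: active resources = [3], total = 3
  t=7: active resources = [3], total = 3
  t=8: active resources = [6, 3], total = 9
  t=9: active resources = [6, 3], total = 9
  t=10: active resources = [6], total = 6
  t=11: active resources = [6], total = 6
  t=12: active resources = [6], total = 6
Peak resource demand = 9

9
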